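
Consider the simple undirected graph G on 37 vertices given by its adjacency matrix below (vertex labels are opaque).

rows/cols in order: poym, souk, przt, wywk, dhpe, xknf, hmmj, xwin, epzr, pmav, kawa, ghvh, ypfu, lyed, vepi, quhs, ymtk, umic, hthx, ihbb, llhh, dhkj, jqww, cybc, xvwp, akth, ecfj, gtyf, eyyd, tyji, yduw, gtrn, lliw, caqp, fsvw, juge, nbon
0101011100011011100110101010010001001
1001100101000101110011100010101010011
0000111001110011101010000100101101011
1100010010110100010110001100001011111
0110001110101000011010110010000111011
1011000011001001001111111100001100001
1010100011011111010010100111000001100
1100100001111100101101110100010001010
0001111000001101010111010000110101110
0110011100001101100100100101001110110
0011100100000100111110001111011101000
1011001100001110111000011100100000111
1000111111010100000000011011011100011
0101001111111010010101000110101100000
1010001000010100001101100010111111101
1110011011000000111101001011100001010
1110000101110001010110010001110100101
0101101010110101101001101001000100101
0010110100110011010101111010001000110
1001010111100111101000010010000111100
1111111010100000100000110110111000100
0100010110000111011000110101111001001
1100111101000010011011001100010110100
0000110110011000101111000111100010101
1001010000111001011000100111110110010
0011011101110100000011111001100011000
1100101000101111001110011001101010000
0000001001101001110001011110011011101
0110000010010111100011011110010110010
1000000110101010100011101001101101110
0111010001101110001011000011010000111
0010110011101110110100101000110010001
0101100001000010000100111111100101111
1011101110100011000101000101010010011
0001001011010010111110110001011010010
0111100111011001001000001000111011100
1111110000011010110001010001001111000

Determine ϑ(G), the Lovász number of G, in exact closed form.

deg(yduw) = 18; N(yduw) = {souk, przt, wywk, xknf, pmav, kawa, ypfu, lyed, vepi, hthx, llhh, dhkj, ecfj, gtyf, tyji, fsvw, juge, nbon}.
N(epzr) = {wywk, dhpe, xknf, hmmj, ypfu, lyed, quhs, umic, ihbb, llhh, dhkj, cybc, eyyd, tyji, gtrn, caqp, fsvw, juge}, |N(epzr)| = 18.
Vertex xknf has 18 neighbors: poym, przt, wywk, epzr, pmav, ypfu, quhs, hthx, ihbb, llhh, dhkj, jqww, cybc, xvwp, akth, yduw, gtrn, nbon.
deg(ymtk) = 18; N(ymtk) = {poym, souk, przt, xwin, pmav, kawa, ghvh, quhs, umic, ihbb, llhh, cybc, gtyf, eyyd, tyji, gtrn, fsvw, nbon}.
18-regular, N=37; Paley(37): SR with (k,λ,μ)=(18,8,9).
The 3 distinct eigenvalues: [18.0, 2.541381, -3.541381].
With N=37: ϑ(G) = 37·(-(-sqrt(37)/2 - 1/2))/(18−(-sqrt(37)/2 - 1/2)) = sqrt(37).
ϑ(G) ≈ 6.082763.

sqrt(37)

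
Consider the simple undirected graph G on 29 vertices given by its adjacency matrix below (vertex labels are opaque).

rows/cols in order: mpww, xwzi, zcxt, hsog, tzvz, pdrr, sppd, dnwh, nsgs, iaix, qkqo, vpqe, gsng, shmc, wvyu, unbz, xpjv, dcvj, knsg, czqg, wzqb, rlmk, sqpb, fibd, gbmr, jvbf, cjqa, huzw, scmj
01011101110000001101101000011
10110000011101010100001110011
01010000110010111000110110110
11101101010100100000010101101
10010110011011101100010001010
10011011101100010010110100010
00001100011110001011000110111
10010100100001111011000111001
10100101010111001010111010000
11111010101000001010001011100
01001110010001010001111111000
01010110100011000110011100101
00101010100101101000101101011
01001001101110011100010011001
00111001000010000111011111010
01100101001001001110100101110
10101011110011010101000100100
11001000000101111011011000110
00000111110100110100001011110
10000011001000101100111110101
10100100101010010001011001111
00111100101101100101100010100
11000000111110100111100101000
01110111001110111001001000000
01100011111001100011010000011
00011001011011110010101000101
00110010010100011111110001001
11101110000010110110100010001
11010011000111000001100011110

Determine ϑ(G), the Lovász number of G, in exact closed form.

deg(qkqo) = 14; N(qkqo) = {xwzi, tzvz, pdrr, sppd, iaix, shmc, unbz, czqg, wzqb, rlmk, sqpb, fibd, gbmr, jvbf}.
deg(huzw) = 14; N(huzw) = {mpww, xwzi, zcxt, tzvz, pdrr, sppd, gsng, wvyu, unbz, dcvj, knsg, wzqb, gbmr, scmj}.
N(cjqa) = {zcxt, hsog, sppd, iaix, vpqe, unbz, xpjv, dcvj, knsg, czqg, wzqb, rlmk, jvbf, scmj}, |N(cjqa)| = 14.
N(dcvj) = {mpww, xwzi, tzvz, vpqe, shmc, wvyu, unbz, xpjv, knsg, czqg, rlmk, sqpb, cjqa, huzw}, |N(dcvj)| = 14.
14-regular, N=29; SR(29,14,6,7) — a Paley graph.
A has 3 distinct eigenvalues ≈ [14.0, 2.192582, -3.192582].
−29·(-sqrt(29)/2 - 1/2) / ((14)−(-sqrt(29)/2 - 1/2)) = sqrt(29) = ϑ(G).
ϑ(G) ≈ 5.385165.

sqrt(29)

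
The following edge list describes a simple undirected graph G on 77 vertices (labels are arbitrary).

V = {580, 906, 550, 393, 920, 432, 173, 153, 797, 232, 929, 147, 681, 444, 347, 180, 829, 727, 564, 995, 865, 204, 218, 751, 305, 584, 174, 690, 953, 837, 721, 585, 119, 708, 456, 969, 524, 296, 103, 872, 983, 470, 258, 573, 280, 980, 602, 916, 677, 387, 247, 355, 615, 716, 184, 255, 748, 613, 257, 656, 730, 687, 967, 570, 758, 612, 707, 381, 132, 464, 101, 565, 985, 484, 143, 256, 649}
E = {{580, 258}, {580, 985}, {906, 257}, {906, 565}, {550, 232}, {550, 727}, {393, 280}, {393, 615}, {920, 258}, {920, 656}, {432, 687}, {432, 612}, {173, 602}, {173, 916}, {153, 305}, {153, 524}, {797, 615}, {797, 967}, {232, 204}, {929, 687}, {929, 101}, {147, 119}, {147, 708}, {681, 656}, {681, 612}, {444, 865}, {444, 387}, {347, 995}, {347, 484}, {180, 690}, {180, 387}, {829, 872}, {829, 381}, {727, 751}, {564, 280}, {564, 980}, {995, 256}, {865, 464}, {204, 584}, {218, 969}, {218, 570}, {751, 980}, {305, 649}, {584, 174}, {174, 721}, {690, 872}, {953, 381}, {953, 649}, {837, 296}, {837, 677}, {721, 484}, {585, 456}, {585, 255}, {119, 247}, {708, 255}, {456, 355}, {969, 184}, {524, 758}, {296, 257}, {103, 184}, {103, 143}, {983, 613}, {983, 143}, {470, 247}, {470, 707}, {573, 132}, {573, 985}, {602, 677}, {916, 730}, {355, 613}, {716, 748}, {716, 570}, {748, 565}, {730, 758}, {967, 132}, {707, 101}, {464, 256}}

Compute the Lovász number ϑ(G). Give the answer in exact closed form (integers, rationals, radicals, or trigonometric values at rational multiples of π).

77*cos(pi/77)/(cos(pi/77) + 1)

Vertex 174 has 2 neighbors: 584, 721.
deg(985) = 2; N(985) = {580, 573}.
deg(565) = 2; N(565) = {906, 748}.
N(969) = {218, 184}, |N(969)| = 2.
Every vertex has degree 2 (N=77); the odd cycle C_{77}.
A has 39 distinct eigenvalues ≈ [2.0, 1.9933, 1.9734, 1.9404, 1.8944, 1.8358, 1.765, 1.6825, 1.5888, 1.4845, 1.3703, 1.247, 1.1154, 0.9764, 0.8308, 0.6798, 0.5242, 0.3651, 0.2036, 0.0408, -0.1223, -0.2846, -0.445, -0.6025, -0.7559, -0.9043, -1.0467, -1.1822, -1.3097, -1.4286, -1.5379, -1.637, -1.7252, -1.8019, -1.8667, -1.919, -1.9585, -1.985, -1.9983].
With N=77: ϑ(G) = 77·(-(-1)*2*cos(pi/77))/(2−(-2*cos(pi/77))) = 77*cos(pi/77)/(cos(pi/77) + 1).
= 38.4840… (decimal).
Lovász sandwich 38 ≤ 77*cos(pi/77)/(cos(pi/77) + 1) ≤ 39: both strict.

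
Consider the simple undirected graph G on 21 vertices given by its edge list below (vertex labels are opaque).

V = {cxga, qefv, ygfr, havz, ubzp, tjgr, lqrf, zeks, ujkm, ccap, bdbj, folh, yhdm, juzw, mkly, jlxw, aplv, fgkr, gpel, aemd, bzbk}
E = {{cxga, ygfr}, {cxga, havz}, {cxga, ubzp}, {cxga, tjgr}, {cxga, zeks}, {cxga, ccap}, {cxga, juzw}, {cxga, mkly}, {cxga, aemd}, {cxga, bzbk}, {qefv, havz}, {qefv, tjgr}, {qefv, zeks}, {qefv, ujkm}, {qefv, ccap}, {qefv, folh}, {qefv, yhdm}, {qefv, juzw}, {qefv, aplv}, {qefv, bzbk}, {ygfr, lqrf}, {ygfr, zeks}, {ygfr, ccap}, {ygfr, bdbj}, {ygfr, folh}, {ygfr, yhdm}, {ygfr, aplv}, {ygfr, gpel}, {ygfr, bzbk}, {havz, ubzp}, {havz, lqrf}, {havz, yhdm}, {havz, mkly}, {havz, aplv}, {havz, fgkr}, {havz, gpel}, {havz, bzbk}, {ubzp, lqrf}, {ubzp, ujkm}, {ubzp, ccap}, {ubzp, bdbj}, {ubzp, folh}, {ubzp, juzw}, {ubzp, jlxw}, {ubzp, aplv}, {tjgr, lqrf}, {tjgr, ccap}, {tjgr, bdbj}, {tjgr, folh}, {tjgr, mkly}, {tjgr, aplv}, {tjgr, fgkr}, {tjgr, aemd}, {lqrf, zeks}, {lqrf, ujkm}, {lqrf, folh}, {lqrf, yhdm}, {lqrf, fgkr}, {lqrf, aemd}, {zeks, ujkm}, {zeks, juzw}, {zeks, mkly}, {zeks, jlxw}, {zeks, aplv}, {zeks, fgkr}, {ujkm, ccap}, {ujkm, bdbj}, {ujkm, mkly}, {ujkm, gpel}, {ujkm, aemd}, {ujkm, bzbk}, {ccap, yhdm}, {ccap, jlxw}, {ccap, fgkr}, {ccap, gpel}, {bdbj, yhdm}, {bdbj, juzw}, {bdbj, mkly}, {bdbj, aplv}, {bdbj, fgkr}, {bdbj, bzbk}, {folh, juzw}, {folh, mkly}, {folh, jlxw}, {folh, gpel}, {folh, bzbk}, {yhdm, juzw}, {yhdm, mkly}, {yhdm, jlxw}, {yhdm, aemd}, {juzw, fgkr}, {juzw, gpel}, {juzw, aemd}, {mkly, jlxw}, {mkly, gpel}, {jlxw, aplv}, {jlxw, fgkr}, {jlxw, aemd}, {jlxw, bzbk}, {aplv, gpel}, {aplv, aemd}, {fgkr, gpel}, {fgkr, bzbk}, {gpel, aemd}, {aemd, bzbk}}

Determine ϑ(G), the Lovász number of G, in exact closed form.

Vertex ccap has 10 neighbors: cxga, qefv, ygfr, ubzp, tjgr, ujkm, yhdm, jlxw, fgkr, gpel.
N(ygfr) = {cxga, lqrf, zeks, ccap, bdbj, folh, yhdm, aplv, gpel, bzbk}, |N(ygfr)| = 10.
Vertex juzw has 10 neighbors: cxga, qefv, ubzp, zeks, bdbj, folh, yhdm, fgkr, gpel, aemd.
N(bdbj) = {ygfr, ubzp, tjgr, ujkm, yhdm, juzw, mkly, aplv, fgkr, bzbk}, |N(bdbj)| = 10.
Every vertex has degree 10 (N=21); Kneser-type, 2-subsets of [7].
spec(A) ≈ [10.0, 1.0, -4.0] (distinct, 3 d.p.).
−21·(-4) / ((10)−(-4)) = 6 = ϑ(G).
ϑ(G) ≈ 6.00000.

6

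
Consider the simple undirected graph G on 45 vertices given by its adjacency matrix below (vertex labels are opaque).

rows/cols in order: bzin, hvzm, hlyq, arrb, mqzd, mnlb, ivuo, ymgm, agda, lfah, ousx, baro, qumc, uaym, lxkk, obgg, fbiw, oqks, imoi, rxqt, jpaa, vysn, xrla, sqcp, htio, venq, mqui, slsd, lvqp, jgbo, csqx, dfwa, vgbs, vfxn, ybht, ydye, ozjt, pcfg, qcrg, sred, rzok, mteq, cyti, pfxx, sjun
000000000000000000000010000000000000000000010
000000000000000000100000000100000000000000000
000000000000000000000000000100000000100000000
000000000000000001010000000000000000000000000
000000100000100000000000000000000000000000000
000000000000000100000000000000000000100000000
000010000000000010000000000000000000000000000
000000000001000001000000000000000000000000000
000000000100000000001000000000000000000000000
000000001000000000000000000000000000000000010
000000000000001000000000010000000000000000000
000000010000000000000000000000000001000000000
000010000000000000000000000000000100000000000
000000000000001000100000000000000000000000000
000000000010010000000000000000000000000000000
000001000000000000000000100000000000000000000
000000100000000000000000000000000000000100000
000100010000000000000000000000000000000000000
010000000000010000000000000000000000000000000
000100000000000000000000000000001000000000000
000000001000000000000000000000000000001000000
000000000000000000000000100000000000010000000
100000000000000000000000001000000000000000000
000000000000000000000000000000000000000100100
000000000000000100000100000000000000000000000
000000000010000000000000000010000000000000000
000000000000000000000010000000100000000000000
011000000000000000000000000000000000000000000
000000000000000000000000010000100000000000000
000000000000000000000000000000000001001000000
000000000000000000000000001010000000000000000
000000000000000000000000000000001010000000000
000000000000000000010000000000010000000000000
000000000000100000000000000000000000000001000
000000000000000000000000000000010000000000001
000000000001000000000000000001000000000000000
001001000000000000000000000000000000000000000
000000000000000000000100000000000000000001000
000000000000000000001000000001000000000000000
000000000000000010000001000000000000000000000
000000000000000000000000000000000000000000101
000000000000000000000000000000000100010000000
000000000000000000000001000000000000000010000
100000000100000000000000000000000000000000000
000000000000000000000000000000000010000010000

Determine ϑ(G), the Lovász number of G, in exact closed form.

45*cos(pi/45)/(cos(pi/45) + 1)

Vertex dfwa has 2 neighbors: vgbs, ybht.
deg(agda) = 2; N(agda) = {lfah, jpaa}.
deg(ousx) = 2; N(ousx) = {lxkk, venq}.
deg(pcfg) = 2; N(pcfg) = {vysn, mteq}.
Every vertex has degree 2 (N=45); the odd cycle C_{45}.
The 23 distinct eigenvalues: [2.0, 1.98054, 1.92252, 1.82709, 1.6961, 1.53209, 1.33826, 1.11839, 0.87674, 0.61803, 0.3473, 0.0698, -0.20906, -0.48384, -0.74921, -1.0, -1.23132, -1.43868, -1.61803, -1.7659, -1.87939, -1.9563, -1.99513].
Lovász (edge-transitive): ϑ = −45·(-2*cos(pi/45))/((2)−(-2*cos(pi/45))) = 45*cos(pi/45)/(cos(pi/45) + 1).
Numerically 22.4725621.
Check 22 ≤ 45*cos(pi/45)/(cos(pi/45) + 1) ≤ 23: both strict.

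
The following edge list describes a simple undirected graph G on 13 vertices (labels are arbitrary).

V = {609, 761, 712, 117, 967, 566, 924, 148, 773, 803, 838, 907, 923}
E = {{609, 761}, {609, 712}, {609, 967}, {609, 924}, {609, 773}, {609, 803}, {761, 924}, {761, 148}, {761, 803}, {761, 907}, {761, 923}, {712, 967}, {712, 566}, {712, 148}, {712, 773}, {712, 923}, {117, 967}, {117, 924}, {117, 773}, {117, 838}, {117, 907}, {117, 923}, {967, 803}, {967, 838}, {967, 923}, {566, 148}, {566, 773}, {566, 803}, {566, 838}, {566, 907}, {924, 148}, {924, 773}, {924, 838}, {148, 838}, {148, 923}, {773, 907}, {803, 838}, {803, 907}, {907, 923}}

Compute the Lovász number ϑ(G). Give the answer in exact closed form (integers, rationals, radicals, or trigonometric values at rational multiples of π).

N(967) = {609, 712, 117, 803, 838, 923}, |N(967)| = 6.
deg(712) = 6; N(712) = {609, 967, 566, 148, 773, 923}.
N(566) = {712, 148, 773, 803, 838, 907}, |N(566)| = 6.
deg(148) = 6; N(148) = {761, 712, 566, 924, 838, 923}.
deg(v) = 6 for all v (|V|=13); Paley(13): SR with (k,λ,μ)=(6,2,3).
Distinct eigenvalues (to 5 d.p.): [6.0, 1.30278, -2.30278].
λ_max=6, λ_min=-sqrt(13)/2 - 1/2; ϑ = −13·λ_min/(λ_max−λ_min) = sqrt(13).
ϑ(G) ≈ 3.605551.

sqrt(13)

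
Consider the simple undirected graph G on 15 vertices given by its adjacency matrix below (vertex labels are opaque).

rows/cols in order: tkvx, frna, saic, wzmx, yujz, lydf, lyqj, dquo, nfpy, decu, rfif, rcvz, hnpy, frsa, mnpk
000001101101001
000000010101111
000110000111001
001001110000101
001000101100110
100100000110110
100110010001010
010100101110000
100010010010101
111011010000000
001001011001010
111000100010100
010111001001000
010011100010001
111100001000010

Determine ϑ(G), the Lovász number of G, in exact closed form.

5

Vertex dquo has 6 neighbors: frna, wzmx, lyqj, nfpy, decu, rfif.
N(mnpk) = {tkvx, frna, saic, wzmx, nfpy, frsa}, |N(mnpk)| = 6.
deg(yujz) = 6; N(yujz) = {saic, lyqj, nfpy, decu, hnpy, frsa}.
Vertex lyqj has 6 neighbors: tkvx, wzmx, yujz, dquo, rcvz, frsa.
G on 15 vertices is 6-regular; this is K(6,2), the Kneser graph.
The 3 distinct eigenvalues: [6.0, 1.0, -3.0].
ϑ = −N·λ_min/(λ_max−λ_min) = −15·(-3)/(6−(-3)) = 5.
≈ 5.0000000 (to 7 d.p.).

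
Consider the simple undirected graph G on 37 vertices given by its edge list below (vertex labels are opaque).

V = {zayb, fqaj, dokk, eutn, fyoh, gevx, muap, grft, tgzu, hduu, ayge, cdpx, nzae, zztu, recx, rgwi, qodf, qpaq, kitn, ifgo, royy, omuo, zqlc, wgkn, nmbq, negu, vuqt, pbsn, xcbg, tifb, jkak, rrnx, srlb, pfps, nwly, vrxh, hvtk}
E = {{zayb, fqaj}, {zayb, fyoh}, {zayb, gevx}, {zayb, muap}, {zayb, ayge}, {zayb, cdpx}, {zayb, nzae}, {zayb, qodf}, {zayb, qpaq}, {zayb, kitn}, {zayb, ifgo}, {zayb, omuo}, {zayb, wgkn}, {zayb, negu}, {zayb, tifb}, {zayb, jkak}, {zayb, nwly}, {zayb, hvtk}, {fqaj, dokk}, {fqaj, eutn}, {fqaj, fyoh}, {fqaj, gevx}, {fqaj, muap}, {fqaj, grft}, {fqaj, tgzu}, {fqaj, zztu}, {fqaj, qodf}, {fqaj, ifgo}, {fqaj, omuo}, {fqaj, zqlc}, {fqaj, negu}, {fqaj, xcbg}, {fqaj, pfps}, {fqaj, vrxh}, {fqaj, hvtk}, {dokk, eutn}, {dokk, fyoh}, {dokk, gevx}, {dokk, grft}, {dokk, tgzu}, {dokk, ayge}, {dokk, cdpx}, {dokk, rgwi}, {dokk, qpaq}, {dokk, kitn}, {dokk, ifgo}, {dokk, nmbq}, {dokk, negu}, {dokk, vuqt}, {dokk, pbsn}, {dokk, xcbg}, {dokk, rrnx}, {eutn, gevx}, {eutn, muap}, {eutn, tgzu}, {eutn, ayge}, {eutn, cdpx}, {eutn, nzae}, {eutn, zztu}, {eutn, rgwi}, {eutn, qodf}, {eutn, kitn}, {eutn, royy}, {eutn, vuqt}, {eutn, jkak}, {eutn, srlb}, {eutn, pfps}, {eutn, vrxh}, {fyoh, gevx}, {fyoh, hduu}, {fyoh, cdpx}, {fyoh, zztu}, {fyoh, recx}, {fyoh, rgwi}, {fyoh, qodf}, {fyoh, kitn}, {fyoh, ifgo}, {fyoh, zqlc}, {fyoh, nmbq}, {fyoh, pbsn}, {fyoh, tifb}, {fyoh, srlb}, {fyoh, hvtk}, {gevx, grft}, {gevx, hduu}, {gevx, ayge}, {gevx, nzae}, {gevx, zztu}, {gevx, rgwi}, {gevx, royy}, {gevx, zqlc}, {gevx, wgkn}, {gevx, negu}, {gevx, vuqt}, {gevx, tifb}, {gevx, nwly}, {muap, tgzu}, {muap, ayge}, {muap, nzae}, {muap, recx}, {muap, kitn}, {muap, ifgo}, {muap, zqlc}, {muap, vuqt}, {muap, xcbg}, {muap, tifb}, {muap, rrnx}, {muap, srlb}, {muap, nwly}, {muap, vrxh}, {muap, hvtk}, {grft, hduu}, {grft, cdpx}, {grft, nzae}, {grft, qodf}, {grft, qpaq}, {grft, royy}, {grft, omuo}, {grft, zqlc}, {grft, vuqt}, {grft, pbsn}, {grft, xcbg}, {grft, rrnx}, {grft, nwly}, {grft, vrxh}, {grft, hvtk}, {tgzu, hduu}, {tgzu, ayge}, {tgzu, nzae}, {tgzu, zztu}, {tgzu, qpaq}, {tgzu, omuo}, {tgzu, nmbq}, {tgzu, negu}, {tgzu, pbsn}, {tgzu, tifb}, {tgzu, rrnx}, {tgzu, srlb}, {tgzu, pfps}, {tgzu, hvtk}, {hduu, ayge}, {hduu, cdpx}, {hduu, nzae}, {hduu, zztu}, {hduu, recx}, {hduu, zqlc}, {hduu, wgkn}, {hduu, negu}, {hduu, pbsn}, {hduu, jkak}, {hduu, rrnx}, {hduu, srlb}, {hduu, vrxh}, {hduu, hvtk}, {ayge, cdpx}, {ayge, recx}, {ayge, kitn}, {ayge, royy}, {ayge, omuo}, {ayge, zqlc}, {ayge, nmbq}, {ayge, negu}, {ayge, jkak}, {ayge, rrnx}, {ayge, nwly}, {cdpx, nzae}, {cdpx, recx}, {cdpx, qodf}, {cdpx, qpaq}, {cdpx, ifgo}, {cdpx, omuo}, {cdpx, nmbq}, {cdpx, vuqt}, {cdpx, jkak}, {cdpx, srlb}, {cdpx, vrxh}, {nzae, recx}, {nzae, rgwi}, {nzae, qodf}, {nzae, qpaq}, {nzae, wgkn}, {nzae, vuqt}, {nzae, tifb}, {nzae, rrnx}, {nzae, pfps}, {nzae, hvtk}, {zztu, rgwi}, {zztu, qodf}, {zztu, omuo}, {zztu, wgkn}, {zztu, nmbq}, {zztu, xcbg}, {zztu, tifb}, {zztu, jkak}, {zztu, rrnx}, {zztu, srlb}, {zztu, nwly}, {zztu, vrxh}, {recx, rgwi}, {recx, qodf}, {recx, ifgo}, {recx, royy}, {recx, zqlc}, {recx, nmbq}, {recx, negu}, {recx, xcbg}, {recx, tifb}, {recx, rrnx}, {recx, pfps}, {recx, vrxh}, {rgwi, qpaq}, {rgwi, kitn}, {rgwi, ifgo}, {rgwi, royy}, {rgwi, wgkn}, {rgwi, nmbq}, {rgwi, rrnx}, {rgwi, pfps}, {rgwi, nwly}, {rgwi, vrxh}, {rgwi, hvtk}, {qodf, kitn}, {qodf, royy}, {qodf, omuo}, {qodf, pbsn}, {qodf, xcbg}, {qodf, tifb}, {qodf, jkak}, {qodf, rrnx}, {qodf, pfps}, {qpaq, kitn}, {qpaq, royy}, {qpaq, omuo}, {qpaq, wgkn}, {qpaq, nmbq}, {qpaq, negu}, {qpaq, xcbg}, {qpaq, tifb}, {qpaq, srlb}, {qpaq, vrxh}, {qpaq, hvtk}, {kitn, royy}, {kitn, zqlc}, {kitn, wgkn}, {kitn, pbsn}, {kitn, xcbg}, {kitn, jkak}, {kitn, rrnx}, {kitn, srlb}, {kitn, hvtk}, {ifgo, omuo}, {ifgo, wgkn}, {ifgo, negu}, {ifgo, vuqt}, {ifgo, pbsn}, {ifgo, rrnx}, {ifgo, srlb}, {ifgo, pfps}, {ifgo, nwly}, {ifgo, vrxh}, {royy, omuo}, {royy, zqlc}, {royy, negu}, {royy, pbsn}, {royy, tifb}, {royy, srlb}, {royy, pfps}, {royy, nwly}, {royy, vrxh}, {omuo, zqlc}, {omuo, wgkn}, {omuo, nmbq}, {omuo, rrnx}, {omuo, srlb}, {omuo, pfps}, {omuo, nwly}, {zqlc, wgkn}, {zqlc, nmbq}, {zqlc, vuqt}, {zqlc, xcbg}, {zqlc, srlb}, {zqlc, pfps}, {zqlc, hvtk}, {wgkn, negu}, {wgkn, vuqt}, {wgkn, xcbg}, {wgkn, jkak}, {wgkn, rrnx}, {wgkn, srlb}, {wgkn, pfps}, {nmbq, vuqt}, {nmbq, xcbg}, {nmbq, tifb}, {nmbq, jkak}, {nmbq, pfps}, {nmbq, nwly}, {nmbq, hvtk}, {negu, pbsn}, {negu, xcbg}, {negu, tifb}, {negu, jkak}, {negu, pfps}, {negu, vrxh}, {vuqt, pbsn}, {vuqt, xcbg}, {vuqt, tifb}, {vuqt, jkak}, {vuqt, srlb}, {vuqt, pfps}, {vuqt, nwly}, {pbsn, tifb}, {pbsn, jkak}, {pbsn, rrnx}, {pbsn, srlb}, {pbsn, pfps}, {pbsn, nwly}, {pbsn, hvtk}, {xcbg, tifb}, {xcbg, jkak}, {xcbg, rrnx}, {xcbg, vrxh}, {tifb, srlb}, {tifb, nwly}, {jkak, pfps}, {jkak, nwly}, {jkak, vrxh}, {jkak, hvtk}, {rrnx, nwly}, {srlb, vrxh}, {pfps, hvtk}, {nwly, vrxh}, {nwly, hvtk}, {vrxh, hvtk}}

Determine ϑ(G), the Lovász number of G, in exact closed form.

sqrt(37)

Vertex pfps has 18 neighbors: fqaj, eutn, tgzu, nzae, recx, rgwi, qodf, ifgo, royy, omuo, zqlc, wgkn, nmbq, negu, vuqt, pbsn, jkak, hvtk.
deg(zayb) = 18; N(zayb) = {fqaj, fyoh, gevx, muap, ayge, cdpx, nzae, qodf, qpaq, kitn, ifgo, omuo, wgkn, negu, tifb, jkak, nwly, hvtk}.
N(jkak) = {zayb, eutn, hduu, ayge, cdpx, zztu, qodf, kitn, wgkn, nmbq, negu, vuqt, pbsn, xcbg, pfps, nwly, vrxh, hvtk}, |N(jkak)| = 18.
Vertex rrnx has 18 neighbors: dokk, muap, grft, tgzu, hduu, ayge, nzae, zztu, recx, rgwi, qodf, kitn, ifgo, omuo, wgkn, pbsn, xcbg, nwly.
deg(v) = 18 for all v (|V|=37); Paley(37): SR with (k,λ,μ)=(18,8,9).
A has 3 distinct eigenvalues ≈ [18.0, 2.5414, -3.5414].
Lovász (edge-transitive): ϑ = −37·(-sqrt(37)/2 - 1/2)/((18)−(-sqrt(37)/2 - 1/2)) = sqrt(37).
≈ 6.082763 (to 6 d.p.).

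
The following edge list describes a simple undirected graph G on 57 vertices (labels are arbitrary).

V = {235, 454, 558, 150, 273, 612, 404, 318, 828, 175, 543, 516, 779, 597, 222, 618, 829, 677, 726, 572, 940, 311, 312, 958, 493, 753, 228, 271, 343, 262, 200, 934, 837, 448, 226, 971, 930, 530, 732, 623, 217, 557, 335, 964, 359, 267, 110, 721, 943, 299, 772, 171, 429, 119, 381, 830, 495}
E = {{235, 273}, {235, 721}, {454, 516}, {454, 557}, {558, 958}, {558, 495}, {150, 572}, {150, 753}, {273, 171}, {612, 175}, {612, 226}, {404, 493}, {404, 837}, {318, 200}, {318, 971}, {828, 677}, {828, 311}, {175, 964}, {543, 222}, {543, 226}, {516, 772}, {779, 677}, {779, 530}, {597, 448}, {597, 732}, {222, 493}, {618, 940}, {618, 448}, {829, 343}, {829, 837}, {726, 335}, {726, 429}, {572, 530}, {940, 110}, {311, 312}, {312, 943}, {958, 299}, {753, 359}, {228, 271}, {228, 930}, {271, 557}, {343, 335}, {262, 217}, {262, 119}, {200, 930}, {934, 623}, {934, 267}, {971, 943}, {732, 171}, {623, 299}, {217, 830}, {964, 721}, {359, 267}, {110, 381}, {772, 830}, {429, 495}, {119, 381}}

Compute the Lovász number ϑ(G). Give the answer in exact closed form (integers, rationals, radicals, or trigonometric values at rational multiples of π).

deg(597) = 2; N(597) = {448, 732}.
deg(779) = 2; N(779) = {677, 530}.
N(299) = {958, 623}, |N(299)| = 2.
Vertex 200 has 2 neighbors: 318, 930.
2-regular, N=57; connected 2-regular on 57 ⇒ C_{57}.
Distinct eigenvalues (to 5 d.p.): [2.0, 1.98786, 1.95159, 1.89163, 1.80871, 1.70384, 1.57828, 1.43357, 1.27145, 1.0939, 0.90307, 0.70128, 0.49097, 0.27471, 0.05511, -0.16516, -0.38342, -0.59703, -0.80339, -1.0, -1.18447, -1.35456, -1.50821, -1.64356, -1.75895, -1.85299, -1.92454, -1.97272, -1.99696].
ϑ = −N·λ_min/(λ_max−λ_min) = −57·(-2*cos(pi/57))/(2−(-2*cos(pi/57))) = 57*cos(pi/57)/(cos(pi/57) + 1).
ϑ(G) ≈ 28.478345168.
Lovász sandwich 28 ≤ 57*cos(pi/57)/(cos(pi/57) + 1) ≤ 29: both strict.

57*cos(pi/57)/(cos(pi/57) + 1)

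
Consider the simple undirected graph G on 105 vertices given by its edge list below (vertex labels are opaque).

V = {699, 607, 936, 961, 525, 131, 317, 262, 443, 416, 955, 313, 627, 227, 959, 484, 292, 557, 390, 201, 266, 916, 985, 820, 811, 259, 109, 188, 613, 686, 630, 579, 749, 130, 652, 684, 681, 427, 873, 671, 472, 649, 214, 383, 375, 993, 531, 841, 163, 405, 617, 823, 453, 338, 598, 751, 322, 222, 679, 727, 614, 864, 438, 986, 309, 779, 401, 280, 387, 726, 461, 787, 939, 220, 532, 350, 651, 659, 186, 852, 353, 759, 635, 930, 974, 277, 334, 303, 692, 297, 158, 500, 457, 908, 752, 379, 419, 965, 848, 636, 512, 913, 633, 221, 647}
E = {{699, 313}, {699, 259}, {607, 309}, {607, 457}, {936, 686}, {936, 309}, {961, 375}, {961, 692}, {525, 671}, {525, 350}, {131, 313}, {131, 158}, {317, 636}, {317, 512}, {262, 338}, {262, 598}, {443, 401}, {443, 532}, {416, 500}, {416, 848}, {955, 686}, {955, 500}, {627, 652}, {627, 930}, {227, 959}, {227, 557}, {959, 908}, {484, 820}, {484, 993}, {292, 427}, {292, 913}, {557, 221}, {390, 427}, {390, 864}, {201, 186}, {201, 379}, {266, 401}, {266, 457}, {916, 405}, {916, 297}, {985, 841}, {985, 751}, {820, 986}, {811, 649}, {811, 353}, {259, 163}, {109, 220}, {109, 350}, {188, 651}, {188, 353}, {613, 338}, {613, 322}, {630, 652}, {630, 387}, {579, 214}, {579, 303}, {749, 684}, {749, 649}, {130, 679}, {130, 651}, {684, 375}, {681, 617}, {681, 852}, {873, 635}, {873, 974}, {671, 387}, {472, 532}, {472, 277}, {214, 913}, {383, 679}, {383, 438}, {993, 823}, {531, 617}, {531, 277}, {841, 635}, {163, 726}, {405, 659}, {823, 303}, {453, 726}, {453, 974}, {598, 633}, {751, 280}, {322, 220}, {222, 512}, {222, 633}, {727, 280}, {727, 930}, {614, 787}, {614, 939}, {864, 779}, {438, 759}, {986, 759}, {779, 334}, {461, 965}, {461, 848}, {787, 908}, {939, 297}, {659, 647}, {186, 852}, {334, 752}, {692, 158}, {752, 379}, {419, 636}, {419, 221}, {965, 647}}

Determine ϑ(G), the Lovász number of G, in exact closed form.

deg(262) = 2; N(262) = {338, 598}.
Vertex 277 has 2 neighbors: 472, 531.
N(317) = {636, 512}, |N(317)| = 2.
N(961) = {375, 692}, |N(961)| = 2.
deg(v) = 2 for all v (|V|=105); a single 105-cycle (edge-transitive).
Distinct eigenvalues (to 3 d.p.): [2.0, 1.996, 1.986, 1.968, 1.943, 1.911, 1.872, 1.827, 1.775, 1.717, 1.652, 1.582, 1.506, 1.425, 1.338, 1.247, 1.151, 1.051, 0.948, 0.841, 0.731, 0.618, 0.503, 0.387, 0.268, 0.149, 0.03, -0.09, -0.209, -0.328, -0.445, -0.561, -0.675, -0.786, -0.895, -1.0, -1.102, -1.2, -1.293, -1.382, -1.466, -1.545, -1.618, -1.685, -1.747, -1.802, -1.851, -1.893, -1.928, -1.956, -1.978, -1.992, -1.999].
ϑ = −N·λ_min/(λ_max−λ_min) = −105·(-2*cos(pi/105))/(2−(-2*cos(pi/105))) = 105*cos(pi/105)/(cos(pi/105) + 1).
≈ 52.4882487 (to 7 d.p.).
52 ≤ 105*cos(pi/105)/(cos(pi/105) + 1) ≤ 53: both strict.

105*cos(pi/105)/(cos(pi/105) + 1)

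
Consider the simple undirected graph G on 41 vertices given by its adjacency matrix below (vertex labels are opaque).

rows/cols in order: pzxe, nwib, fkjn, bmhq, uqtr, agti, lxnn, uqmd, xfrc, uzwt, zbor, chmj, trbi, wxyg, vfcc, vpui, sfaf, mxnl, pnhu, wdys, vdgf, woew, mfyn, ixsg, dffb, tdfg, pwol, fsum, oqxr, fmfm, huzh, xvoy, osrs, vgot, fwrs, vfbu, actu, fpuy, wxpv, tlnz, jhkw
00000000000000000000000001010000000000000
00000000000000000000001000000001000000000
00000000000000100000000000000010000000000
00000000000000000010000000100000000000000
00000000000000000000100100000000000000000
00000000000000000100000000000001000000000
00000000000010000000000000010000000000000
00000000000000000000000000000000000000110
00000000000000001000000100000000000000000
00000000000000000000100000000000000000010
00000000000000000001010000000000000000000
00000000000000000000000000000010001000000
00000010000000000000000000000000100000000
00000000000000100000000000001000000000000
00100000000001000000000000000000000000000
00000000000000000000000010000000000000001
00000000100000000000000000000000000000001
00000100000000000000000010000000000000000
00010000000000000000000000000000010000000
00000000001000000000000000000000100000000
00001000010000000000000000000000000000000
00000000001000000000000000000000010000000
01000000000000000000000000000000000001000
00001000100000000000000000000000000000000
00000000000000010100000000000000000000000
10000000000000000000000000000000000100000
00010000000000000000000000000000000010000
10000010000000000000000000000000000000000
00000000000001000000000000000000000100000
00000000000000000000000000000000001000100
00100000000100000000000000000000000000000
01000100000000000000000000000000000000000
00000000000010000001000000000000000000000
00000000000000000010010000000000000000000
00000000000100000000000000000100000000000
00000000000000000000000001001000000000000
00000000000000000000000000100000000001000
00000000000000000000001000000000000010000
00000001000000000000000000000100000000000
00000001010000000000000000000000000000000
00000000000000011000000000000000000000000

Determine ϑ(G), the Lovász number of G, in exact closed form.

Vertex sfaf has 2 neighbors: xfrc, jhkw.
deg(xvoy) = 2; N(xvoy) = {nwib, agti}.
Vertex fpuy has 2 neighbors: mfyn, actu.
deg(wdys) = 2; N(wdys) = {zbor, osrs}.
Regular of degree 2 on 41 vertices: a single 41-cycle (edge-transitive).
The 21 distinct eigenvalues: [2.0, 1.977, 1.907, 1.792, 1.636, 1.441, 1.212, 0.955, 0.676, 0.381, 0.077, -0.229, -0.53, -0.818, -1.087, -1.331, -1.543, -1.719, -1.855, -1.947, -1.994].
λ_max=2, λ_min=-2*cos(pi/41); ϑ = −41·λ_min/(λ_max−λ_min) = 41*cos(pi/41)/(cos(pi/41) + 1).
ϑ(G) ≈ 20.4698803.
Check 20 ≤ 41*cos(pi/41)/(cos(pi/41) + 1) ≤ 21: both strict.

41*cos(pi/41)/(cos(pi/41) + 1)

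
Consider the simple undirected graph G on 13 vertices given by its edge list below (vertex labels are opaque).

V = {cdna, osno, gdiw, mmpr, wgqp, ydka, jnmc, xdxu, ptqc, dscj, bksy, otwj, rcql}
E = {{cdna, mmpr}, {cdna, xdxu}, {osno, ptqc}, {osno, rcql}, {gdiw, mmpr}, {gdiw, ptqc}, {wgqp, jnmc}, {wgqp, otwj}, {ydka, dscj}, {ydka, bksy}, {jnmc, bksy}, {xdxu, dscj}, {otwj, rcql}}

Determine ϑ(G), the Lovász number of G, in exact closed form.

deg(osno) = 2; N(osno) = {ptqc, rcql}.
Vertex ydka has 2 neighbors: dscj, bksy.
deg(ptqc) = 2; N(ptqc) = {osno, gdiw}.
Vertex mmpr has 2 neighbors: cdna, gdiw.
Regular of degree 2 on 13 vertices: a single 13-cycle (edge-transitive).
The 7 distinct eigenvalues: [2.0, 1.771, 1.136, 0.241, -0.709, -1.497, -1.942].
ϑ = −N·λ_min/(λ_max−λ_min) = −13·(-2*cos(pi/13))/(2−(-2*cos(pi/13))) = 13*cos(pi/13)/(cos(pi/13) + 1).
≈ 6.404168563 (to 9 d.p.).
6 ≤ 13*cos(pi/13)/(cos(pi/13) + 1) ≤ 7: both strict.

13*cos(pi/13)/(cos(pi/13) + 1)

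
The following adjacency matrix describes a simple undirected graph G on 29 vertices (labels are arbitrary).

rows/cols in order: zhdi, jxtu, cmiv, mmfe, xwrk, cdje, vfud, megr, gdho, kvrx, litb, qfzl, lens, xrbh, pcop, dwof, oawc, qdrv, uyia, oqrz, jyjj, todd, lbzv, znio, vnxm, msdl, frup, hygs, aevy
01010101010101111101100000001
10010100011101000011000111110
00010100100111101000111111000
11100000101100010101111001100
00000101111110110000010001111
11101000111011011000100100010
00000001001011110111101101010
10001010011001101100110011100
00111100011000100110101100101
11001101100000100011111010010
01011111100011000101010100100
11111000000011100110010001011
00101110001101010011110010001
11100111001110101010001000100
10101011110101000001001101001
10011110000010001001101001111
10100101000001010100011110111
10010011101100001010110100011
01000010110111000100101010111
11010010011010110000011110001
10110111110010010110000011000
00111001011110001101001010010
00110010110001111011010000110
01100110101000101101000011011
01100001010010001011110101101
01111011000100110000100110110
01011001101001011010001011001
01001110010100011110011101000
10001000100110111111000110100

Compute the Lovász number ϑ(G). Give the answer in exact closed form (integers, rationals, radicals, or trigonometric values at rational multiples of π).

sqrt(29)

Vertex jyjj has 14 neighbors: zhdi, cmiv, mmfe, cdje, vfud, megr, gdho, kvrx, lens, dwof, qdrv, uyia, vnxm, msdl.
N(qfzl) = {zhdi, jxtu, cmiv, mmfe, xwrk, lens, xrbh, pcop, qdrv, uyia, todd, msdl, hygs, aevy}, |N(qfzl)| = 14.
N(lbzv) = {cmiv, mmfe, vfud, gdho, kvrx, xrbh, pcop, dwof, oawc, uyia, oqrz, todd, frup, hygs}, |N(lbzv)| = 14.
Vertex pcop has 14 neighbors: zhdi, cmiv, xwrk, vfud, megr, gdho, kvrx, qfzl, xrbh, oqrz, lbzv, znio, msdl, aevy.
G on 29 vertices is 14-regular; strongly regular (29,14,6,7).
The 3 distinct eigenvalues: [14.0, 2.193, -3.193].
Lovász: ϑ = −29(-sqrt(29)/2 - 1/2)/(14+-(-sqrt(29)/2 - 1/2)) = sqrt(29).
Numerically 5.38516.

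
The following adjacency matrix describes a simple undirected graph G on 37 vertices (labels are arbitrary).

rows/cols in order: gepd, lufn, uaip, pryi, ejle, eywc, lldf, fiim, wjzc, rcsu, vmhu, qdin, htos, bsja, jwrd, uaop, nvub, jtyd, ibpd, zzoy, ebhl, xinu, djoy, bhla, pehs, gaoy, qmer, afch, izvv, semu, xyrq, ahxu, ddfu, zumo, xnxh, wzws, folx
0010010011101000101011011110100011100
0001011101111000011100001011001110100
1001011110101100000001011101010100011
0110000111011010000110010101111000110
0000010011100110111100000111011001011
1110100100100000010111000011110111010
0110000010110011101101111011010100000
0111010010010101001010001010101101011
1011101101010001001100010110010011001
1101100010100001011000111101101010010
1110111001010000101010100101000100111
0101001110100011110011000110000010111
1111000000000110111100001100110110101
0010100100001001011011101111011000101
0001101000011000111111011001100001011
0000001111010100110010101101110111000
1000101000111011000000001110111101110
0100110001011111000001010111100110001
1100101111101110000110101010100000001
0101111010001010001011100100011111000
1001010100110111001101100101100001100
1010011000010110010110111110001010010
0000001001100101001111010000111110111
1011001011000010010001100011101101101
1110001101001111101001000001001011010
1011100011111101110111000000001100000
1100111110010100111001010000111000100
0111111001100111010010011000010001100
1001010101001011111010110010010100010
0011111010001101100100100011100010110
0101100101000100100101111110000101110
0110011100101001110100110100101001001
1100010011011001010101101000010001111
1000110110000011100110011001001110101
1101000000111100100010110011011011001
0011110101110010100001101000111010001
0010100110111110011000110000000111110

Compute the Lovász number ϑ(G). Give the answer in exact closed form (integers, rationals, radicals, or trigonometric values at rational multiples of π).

deg(ddfu) = 18; N(ddfu) = {gepd, lufn, eywc, wjzc, rcsu, qdin, htos, uaop, jtyd, zzoy, xinu, djoy, pehs, semu, zumo, xnxh, wzws, folx}.
deg(semu) = 18; N(semu) = {uaip, pryi, ejle, eywc, lldf, wjzc, htos, bsja, uaop, nvub, zzoy, djoy, qmer, afch, izvv, ddfu, xnxh, wzws}.
Vertex qdin has 18 neighbors: lufn, pryi, lldf, fiim, wjzc, vmhu, jwrd, uaop, nvub, jtyd, ebhl, xinu, gaoy, qmer, ddfu, xnxh, wzws, folx.
Vertex qmer has 18 neighbors: gepd, lufn, ejle, eywc, lldf, fiim, wjzc, qdin, bsja, nvub, jtyd, ibpd, xinu, bhla, izvv, semu, xyrq, xnxh.
deg(v) = 18 for all v (|V|=37); SR(37,18,8,9) — a Paley graph.
The 3 distinct eigenvalues: [18.0, 2.54138, -3.54138].
With N=37: ϑ(G) = 37·(-(-sqrt(37)/2 - 1/2))/(18−(-sqrt(37)/2 - 1/2)) = sqrt(37).
= 6.082762530… (decimal).

sqrt(37)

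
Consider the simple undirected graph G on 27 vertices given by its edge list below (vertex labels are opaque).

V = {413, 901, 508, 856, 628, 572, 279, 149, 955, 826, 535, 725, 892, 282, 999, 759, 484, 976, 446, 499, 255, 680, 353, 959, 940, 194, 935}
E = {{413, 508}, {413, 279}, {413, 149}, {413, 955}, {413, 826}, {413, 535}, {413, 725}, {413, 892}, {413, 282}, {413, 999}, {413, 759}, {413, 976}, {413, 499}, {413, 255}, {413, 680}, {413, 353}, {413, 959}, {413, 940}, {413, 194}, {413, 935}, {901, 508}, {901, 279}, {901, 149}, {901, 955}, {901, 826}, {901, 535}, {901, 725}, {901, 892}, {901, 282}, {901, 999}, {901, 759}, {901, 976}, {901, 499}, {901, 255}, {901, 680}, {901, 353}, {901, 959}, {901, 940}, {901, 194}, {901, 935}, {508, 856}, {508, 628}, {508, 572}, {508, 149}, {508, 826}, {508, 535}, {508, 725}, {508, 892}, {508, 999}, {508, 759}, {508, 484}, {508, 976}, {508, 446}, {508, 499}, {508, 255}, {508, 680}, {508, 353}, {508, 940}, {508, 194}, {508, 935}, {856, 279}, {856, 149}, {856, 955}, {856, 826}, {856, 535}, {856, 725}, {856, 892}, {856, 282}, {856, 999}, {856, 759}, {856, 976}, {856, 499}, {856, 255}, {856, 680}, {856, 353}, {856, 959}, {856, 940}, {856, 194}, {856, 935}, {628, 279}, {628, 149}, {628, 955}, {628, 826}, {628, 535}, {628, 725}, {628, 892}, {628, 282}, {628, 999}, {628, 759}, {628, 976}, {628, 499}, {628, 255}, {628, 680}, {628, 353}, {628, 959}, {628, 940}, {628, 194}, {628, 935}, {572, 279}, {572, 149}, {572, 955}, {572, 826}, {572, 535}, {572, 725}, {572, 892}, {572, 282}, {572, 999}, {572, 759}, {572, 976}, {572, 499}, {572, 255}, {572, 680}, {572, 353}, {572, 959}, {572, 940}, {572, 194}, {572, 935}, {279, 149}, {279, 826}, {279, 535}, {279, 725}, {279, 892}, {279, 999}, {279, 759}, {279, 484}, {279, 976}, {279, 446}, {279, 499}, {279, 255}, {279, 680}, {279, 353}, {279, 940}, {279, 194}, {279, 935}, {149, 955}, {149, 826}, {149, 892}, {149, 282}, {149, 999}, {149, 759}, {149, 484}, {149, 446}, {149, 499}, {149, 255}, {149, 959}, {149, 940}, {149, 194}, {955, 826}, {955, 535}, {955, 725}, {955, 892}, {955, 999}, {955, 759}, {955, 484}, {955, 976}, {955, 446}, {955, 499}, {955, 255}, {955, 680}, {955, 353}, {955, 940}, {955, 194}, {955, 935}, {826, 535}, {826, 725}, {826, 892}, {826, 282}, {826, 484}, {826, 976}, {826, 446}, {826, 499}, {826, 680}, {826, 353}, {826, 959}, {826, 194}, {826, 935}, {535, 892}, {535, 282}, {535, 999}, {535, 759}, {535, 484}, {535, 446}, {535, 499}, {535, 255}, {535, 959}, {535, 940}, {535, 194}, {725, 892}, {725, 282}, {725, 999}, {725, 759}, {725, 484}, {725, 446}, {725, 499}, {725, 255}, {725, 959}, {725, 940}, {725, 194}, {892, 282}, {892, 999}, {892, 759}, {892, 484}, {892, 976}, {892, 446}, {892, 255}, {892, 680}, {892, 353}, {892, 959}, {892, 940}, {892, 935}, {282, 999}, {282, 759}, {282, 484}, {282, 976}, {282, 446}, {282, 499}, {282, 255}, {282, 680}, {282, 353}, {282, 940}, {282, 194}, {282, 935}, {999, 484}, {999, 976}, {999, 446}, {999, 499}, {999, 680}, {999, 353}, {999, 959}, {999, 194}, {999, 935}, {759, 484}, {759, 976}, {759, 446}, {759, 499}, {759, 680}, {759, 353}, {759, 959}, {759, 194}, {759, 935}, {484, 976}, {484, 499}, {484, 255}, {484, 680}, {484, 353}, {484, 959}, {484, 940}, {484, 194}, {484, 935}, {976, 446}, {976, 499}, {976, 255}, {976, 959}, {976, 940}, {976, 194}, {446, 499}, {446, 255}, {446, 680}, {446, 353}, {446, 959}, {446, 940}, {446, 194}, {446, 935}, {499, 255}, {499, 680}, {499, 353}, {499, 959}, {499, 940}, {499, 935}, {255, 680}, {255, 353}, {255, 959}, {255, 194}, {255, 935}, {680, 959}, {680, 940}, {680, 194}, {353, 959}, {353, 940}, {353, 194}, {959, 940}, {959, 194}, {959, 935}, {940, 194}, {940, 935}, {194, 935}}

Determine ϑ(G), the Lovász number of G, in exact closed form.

7

Vertex 446 has 20 neighbors: 508, 279, 149, 955, 826, 535, 725, 892, 282, 999, 759, 976, 499, 255, 680, 353, 959, 940, 194, 935.
N(282) = {413, 901, 856, 628, 572, 149, 826, 535, 725, 892, 999, 759, 484, 976, 446, 499, 255, 680, 353, 940, 194, 935}, |N(282)| = 22.
N(508) = {413, 901, 856, 628, 572, 149, 826, 535, 725, 892, 999, 759, 484, 976, 446, 499, 255, 680, 353, 940, 194, 935}, |N(508)| = 22.
Vertex 572 has 20 neighbors: 508, 279, 149, 955, 826, 535, 725, 892, 282, 999, 759, 976, 499, 255, 680, 353, 959, 940, 194, 935.
Complete multipartite on [7, 7, 5, 5, 3]: sandwich collapses at ϑ=7.
= 7.0000000… (decimal).
Lovász sandwich 7 ≤ 7 ≤ 7: collapsed.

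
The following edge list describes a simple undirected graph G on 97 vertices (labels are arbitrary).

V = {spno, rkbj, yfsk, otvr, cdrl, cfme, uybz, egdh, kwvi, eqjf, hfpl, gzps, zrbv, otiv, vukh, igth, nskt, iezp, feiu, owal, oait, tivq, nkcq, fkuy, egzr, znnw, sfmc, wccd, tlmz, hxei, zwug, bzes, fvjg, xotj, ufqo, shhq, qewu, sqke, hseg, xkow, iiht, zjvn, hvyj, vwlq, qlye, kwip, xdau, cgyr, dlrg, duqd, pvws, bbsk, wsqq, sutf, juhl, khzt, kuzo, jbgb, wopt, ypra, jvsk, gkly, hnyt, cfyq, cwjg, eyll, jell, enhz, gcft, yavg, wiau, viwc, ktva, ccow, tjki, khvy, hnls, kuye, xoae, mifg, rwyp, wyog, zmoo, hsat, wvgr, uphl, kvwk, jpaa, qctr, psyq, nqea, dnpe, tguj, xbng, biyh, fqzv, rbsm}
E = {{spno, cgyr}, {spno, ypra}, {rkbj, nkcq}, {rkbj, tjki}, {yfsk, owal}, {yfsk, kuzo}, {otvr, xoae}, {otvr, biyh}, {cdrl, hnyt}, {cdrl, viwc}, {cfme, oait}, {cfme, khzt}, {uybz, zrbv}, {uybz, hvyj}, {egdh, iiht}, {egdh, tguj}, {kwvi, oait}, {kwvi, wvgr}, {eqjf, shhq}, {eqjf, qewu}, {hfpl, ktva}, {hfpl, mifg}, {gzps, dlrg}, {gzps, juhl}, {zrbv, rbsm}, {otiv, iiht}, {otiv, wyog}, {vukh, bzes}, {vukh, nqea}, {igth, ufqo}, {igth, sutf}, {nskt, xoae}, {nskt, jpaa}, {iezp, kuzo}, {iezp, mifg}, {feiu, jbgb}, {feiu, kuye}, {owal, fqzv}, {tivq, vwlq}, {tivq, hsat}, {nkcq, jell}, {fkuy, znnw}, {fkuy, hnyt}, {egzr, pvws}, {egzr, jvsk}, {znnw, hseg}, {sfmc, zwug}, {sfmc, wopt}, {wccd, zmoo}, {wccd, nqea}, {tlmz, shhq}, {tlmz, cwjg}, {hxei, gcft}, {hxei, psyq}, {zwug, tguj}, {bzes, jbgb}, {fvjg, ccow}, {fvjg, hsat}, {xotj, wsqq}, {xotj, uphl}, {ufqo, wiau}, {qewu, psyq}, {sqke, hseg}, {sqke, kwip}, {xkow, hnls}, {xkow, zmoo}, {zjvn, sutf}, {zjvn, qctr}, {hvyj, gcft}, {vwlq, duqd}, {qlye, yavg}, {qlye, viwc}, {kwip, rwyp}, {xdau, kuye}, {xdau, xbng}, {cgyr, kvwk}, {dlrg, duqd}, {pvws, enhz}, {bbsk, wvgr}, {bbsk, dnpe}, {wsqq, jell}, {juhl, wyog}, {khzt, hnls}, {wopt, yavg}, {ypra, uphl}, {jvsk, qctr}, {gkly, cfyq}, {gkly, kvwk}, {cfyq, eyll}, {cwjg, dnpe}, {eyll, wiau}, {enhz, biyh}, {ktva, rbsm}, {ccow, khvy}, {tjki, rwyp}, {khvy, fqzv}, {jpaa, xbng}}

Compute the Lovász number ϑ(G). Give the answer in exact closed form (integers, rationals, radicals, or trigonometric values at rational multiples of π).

97*cos(pi/97)/(cos(pi/97) + 1)

Vertex jpaa has 2 neighbors: nskt, xbng.
Vertex khvy has 2 neighbors: ccow, fqzv.
Vertex qlye has 2 neighbors: yavg, viwc.
N(vwlq) = {tivq, duqd}, |N(vwlq)| = 2.
Regular of degree 2 on 97 vertices: this is C_{97}, the 97-cycle.
Distinct eigenvalues (to 4 d.p.): [2.0, 1.9958, 1.9832, 1.9624, 1.9332, 1.896, 1.8508, 1.7979, 1.7374, 1.6697, 1.5949, 1.5134, 1.4256, 1.3318, 1.2325, 1.1279, 1.0186, 0.9051, 0.7878, 0.6671, 0.5437, 0.4179, 0.2905, 0.1618, 0.0324, -0.0971, -0.2262, -0.3544, -0.481, -0.6057, -0.7278, -0.8469, -0.9624, -1.0738, -1.1808, -1.2828, -1.3794, -1.4703, -1.555, -1.6331, -1.7044, -1.7686, -1.8253, -1.8744, -1.9156, -1.9488, -1.9738, -1.9906, -1.999].
With N=97: ϑ(G) = 97·(-(-1)*2*cos(pi/97))/(2−(-2*cos(pi/97))) = 97*cos(pi/97)/(cos(pi/97) + 1).
≈ 48.4873 (to 4 d.p.).
Sandwich: α(G)=48 ≤ ϑ(G)=97*cos(pi/97)/(cos(pi/97) + 1) ≤ χ(Ḡ)=49 (both strict).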